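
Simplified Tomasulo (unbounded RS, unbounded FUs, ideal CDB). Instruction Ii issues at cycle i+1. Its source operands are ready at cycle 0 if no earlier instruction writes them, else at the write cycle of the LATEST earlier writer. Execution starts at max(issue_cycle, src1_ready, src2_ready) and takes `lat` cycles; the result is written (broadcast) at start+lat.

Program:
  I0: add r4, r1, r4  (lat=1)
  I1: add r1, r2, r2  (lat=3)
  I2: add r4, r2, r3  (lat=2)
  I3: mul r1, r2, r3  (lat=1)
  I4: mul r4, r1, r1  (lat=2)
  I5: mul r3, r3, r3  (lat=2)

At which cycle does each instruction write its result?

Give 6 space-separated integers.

Answer: 2 5 5 5 7 8

Derivation:
I0 add r4: issue@1 deps=(None,None) exec_start@1 write@2
I1 add r1: issue@2 deps=(None,None) exec_start@2 write@5
I2 add r4: issue@3 deps=(None,None) exec_start@3 write@5
I3 mul r1: issue@4 deps=(None,None) exec_start@4 write@5
I4 mul r4: issue@5 deps=(3,3) exec_start@5 write@7
I5 mul r3: issue@6 deps=(None,None) exec_start@6 write@8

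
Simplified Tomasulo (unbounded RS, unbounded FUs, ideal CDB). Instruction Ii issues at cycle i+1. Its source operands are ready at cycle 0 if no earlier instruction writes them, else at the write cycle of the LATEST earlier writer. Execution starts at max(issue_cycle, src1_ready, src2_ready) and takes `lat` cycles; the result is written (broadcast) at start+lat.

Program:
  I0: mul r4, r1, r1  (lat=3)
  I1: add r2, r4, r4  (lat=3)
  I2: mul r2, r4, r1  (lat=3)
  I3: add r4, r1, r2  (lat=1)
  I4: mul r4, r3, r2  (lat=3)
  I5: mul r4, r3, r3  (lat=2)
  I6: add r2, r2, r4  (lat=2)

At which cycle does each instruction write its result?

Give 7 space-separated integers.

Answer: 4 7 7 8 10 8 10

Derivation:
I0 mul r4: issue@1 deps=(None,None) exec_start@1 write@4
I1 add r2: issue@2 deps=(0,0) exec_start@4 write@7
I2 mul r2: issue@3 deps=(0,None) exec_start@4 write@7
I3 add r4: issue@4 deps=(None,2) exec_start@7 write@8
I4 mul r4: issue@5 deps=(None,2) exec_start@7 write@10
I5 mul r4: issue@6 deps=(None,None) exec_start@6 write@8
I6 add r2: issue@7 deps=(2,5) exec_start@8 write@10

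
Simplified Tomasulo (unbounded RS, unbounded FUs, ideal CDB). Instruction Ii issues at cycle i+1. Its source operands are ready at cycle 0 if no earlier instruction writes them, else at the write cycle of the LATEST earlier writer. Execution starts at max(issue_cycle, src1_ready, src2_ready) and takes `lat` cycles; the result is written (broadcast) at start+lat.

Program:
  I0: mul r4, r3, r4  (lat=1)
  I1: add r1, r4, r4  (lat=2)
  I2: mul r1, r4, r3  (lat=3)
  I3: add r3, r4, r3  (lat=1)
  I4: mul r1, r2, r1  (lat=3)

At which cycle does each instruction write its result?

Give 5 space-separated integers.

I0 mul r4: issue@1 deps=(None,None) exec_start@1 write@2
I1 add r1: issue@2 deps=(0,0) exec_start@2 write@4
I2 mul r1: issue@3 deps=(0,None) exec_start@3 write@6
I3 add r3: issue@4 deps=(0,None) exec_start@4 write@5
I4 mul r1: issue@5 deps=(None,2) exec_start@6 write@9

Answer: 2 4 6 5 9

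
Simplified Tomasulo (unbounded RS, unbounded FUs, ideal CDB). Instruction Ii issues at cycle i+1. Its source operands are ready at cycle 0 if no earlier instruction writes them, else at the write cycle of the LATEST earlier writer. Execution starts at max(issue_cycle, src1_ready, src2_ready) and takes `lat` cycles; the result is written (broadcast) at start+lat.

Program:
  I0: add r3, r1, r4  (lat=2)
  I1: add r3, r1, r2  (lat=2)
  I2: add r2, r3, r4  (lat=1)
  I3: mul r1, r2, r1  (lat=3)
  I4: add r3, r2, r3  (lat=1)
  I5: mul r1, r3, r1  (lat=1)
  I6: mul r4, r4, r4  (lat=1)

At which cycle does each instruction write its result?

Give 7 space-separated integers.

Answer: 3 4 5 8 6 9 8

Derivation:
I0 add r3: issue@1 deps=(None,None) exec_start@1 write@3
I1 add r3: issue@2 deps=(None,None) exec_start@2 write@4
I2 add r2: issue@3 deps=(1,None) exec_start@4 write@5
I3 mul r1: issue@4 deps=(2,None) exec_start@5 write@8
I4 add r3: issue@5 deps=(2,1) exec_start@5 write@6
I5 mul r1: issue@6 deps=(4,3) exec_start@8 write@9
I6 mul r4: issue@7 deps=(None,None) exec_start@7 write@8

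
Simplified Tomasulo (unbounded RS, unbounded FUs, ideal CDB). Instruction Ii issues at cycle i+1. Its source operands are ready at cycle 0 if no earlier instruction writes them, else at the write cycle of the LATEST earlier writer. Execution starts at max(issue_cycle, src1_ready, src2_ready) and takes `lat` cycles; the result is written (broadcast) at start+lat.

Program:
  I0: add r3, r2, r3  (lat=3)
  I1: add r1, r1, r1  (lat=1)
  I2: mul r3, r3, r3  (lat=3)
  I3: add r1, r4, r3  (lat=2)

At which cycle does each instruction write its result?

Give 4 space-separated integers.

I0 add r3: issue@1 deps=(None,None) exec_start@1 write@4
I1 add r1: issue@2 deps=(None,None) exec_start@2 write@3
I2 mul r3: issue@3 deps=(0,0) exec_start@4 write@7
I3 add r1: issue@4 deps=(None,2) exec_start@7 write@9

Answer: 4 3 7 9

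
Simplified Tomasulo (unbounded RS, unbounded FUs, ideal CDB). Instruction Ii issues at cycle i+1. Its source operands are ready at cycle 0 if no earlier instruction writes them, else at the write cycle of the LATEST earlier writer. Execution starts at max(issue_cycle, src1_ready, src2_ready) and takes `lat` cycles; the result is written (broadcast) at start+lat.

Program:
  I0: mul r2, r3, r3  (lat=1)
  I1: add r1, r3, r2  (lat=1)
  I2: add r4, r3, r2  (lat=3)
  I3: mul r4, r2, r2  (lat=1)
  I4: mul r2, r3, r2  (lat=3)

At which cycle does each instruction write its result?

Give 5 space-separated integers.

Answer: 2 3 6 5 8

Derivation:
I0 mul r2: issue@1 deps=(None,None) exec_start@1 write@2
I1 add r1: issue@2 deps=(None,0) exec_start@2 write@3
I2 add r4: issue@3 deps=(None,0) exec_start@3 write@6
I3 mul r4: issue@4 deps=(0,0) exec_start@4 write@5
I4 mul r2: issue@5 deps=(None,0) exec_start@5 write@8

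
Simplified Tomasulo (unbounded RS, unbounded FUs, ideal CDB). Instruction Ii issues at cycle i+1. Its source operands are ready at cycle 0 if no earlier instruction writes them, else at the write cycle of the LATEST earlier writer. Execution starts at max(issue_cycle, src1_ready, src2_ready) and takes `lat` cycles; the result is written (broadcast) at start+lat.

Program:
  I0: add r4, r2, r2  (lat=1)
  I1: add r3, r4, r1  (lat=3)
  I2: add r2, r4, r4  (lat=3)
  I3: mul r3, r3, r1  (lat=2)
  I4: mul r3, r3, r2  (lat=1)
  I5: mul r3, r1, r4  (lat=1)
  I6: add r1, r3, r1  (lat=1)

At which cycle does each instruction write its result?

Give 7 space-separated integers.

Answer: 2 5 6 7 8 7 8

Derivation:
I0 add r4: issue@1 deps=(None,None) exec_start@1 write@2
I1 add r3: issue@2 deps=(0,None) exec_start@2 write@5
I2 add r2: issue@3 deps=(0,0) exec_start@3 write@6
I3 mul r3: issue@4 deps=(1,None) exec_start@5 write@7
I4 mul r3: issue@5 deps=(3,2) exec_start@7 write@8
I5 mul r3: issue@6 deps=(None,0) exec_start@6 write@7
I6 add r1: issue@7 deps=(5,None) exec_start@7 write@8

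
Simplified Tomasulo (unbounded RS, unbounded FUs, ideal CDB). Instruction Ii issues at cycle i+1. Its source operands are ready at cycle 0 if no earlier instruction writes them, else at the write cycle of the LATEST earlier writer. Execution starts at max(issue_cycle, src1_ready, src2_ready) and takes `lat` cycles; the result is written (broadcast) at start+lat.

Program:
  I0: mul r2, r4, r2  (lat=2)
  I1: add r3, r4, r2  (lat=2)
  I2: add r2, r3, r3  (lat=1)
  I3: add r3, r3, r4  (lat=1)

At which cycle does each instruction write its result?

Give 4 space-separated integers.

I0 mul r2: issue@1 deps=(None,None) exec_start@1 write@3
I1 add r3: issue@2 deps=(None,0) exec_start@3 write@5
I2 add r2: issue@3 deps=(1,1) exec_start@5 write@6
I3 add r3: issue@4 deps=(1,None) exec_start@5 write@6

Answer: 3 5 6 6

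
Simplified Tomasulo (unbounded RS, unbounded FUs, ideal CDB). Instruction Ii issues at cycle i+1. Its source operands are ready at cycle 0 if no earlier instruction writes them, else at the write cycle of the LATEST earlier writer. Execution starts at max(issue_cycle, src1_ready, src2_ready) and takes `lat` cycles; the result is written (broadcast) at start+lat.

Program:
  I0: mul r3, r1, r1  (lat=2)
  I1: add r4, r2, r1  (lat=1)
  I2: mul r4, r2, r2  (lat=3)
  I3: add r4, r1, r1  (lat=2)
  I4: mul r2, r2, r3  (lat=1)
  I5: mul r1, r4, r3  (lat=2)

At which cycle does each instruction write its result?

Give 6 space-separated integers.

Answer: 3 3 6 6 6 8

Derivation:
I0 mul r3: issue@1 deps=(None,None) exec_start@1 write@3
I1 add r4: issue@2 deps=(None,None) exec_start@2 write@3
I2 mul r4: issue@3 deps=(None,None) exec_start@3 write@6
I3 add r4: issue@4 deps=(None,None) exec_start@4 write@6
I4 mul r2: issue@5 deps=(None,0) exec_start@5 write@6
I5 mul r1: issue@6 deps=(3,0) exec_start@6 write@8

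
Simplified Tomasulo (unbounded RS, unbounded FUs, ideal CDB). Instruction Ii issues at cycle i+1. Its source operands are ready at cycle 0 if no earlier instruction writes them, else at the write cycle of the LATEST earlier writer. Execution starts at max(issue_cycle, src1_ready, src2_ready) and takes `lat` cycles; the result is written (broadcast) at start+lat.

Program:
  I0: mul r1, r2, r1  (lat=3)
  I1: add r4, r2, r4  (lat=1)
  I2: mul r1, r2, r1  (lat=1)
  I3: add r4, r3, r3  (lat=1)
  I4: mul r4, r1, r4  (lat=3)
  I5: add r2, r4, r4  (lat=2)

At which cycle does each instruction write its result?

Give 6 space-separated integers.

I0 mul r1: issue@1 deps=(None,None) exec_start@1 write@4
I1 add r4: issue@2 deps=(None,None) exec_start@2 write@3
I2 mul r1: issue@3 deps=(None,0) exec_start@4 write@5
I3 add r4: issue@4 deps=(None,None) exec_start@4 write@5
I4 mul r4: issue@5 deps=(2,3) exec_start@5 write@8
I5 add r2: issue@6 deps=(4,4) exec_start@8 write@10

Answer: 4 3 5 5 8 10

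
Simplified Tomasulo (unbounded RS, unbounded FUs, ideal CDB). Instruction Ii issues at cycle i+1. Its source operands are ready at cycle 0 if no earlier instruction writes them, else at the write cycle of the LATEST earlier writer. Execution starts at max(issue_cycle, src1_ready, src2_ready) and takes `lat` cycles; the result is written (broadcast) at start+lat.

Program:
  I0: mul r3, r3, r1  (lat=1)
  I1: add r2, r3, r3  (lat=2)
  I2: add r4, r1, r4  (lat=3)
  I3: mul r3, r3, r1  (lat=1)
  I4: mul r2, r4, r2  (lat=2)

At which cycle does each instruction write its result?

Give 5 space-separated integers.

I0 mul r3: issue@1 deps=(None,None) exec_start@1 write@2
I1 add r2: issue@2 deps=(0,0) exec_start@2 write@4
I2 add r4: issue@3 deps=(None,None) exec_start@3 write@6
I3 mul r3: issue@4 deps=(0,None) exec_start@4 write@5
I4 mul r2: issue@5 deps=(2,1) exec_start@6 write@8

Answer: 2 4 6 5 8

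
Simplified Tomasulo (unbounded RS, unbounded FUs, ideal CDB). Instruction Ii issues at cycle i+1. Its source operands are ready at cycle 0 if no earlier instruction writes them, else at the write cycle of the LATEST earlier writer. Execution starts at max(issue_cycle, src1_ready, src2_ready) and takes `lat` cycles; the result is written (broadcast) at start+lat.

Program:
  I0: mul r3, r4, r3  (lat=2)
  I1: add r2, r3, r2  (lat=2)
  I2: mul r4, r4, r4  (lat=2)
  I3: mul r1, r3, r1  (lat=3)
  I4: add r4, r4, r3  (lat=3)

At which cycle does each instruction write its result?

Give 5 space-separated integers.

Answer: 3 5 5 7 8

Derivation:
I0 mul r3: issue@1 deps=(None,None) exec_start@1 write@3
I1 add r2: issue@2 deps=(0,None) exec_start@3 write@5
I2 mul r4: issue@3 deps=(None,None) exec_start@3 write@5
I3 mul r1: issue@4 deps=(0,None) exec_start@4 write@7
I4 add r4: issue@5 deps=(2,0) exec_start@5 write@8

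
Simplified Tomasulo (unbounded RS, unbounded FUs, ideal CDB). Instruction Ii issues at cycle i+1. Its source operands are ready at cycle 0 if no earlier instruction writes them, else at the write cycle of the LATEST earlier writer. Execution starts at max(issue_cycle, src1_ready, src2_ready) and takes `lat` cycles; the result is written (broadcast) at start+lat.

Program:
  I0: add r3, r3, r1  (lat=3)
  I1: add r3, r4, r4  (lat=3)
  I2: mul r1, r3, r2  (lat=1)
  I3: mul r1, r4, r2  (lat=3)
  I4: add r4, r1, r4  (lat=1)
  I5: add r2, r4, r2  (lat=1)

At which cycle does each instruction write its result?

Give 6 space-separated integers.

I0 add r3: issue@1 deps=(None,None) exec_start@1 write@4
I1 add r3: issue@2 deps=(None,None) exec_start@2 write@5
I2 mul r1: issue@3 deps=(1,None) exec_start@5 write@6
I3 mul r1: issue@4 deps=(None,None) exec_start@4 write@7
I4 add r4: issue@5 deps=(3,None) exec_start@7 write@8
I5 add r2: issue@6 deps=(4,None) exec_start@8 write@9

Answer: 4 5 6 7 8 9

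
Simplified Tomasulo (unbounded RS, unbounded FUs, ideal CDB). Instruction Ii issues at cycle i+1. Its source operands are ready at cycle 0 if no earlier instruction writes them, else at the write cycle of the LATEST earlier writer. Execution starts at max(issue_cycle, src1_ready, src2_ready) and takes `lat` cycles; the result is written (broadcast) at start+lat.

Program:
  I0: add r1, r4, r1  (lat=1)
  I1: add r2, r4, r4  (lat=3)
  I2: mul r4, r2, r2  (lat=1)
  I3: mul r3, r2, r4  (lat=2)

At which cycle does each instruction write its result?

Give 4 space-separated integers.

Answer: 2 5 6 8

Derivation:
I0 add r1: issue@1 deps=(None,None) exec_start@1 write@2
I1 add r2: issue@2 deps=(None,None) exec_start@2 write@5
I2 mul r4: issue@3 deps=(1,1) exec_start@5 write@6
I3 mul r3: issue@4 deps=(1,2) exec_start@6 write@8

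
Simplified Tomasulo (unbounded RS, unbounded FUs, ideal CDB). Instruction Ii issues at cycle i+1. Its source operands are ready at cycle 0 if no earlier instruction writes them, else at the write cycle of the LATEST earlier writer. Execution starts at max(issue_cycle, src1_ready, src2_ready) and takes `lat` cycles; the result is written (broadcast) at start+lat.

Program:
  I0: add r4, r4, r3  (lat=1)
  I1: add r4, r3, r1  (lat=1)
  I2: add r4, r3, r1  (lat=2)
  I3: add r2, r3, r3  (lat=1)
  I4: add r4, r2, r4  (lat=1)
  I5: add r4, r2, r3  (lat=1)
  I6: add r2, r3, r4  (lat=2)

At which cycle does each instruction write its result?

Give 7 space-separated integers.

Answer: 2 3 5 5 6 7 9

Derivation:
I0 add r4: issue@1 deps=(None,None) exec_start@1 write@2
I1 add r4: issue@2 deps=(None,None) exec_start@2 write@3
I2 add r4: issue@3 deps=(None,None) exec_start@3 write@5
I3 add r2: issue@4 deps=(None,None) exec_start@4 write@5
I4 add r4: issue@5 deps=(3,2) exec_start@5 write@6
I5 add r4: issue@6 deps=(3,None) exec_start@6 write@7
I6 add r2: issue@7 deps=(None,5) exec_start@7 write@9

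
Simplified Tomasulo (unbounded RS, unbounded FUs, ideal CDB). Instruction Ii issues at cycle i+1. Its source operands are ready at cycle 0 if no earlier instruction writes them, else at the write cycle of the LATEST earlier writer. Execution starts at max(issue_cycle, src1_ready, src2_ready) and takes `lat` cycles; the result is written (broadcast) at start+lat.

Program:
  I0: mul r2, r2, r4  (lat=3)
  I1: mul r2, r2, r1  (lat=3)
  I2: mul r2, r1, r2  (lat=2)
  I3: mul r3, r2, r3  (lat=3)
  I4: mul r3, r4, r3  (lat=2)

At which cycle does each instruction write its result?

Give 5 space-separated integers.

Answer: 4 7 9 12 14

Derivation:
I0 mul r2: issue@1 deps=(None,None) exec_start@1 write@4
I1 mul r2: issue@2 deps=(0,None) exec_start@4 write@7
I2 mul r2: issue@3 deps=(None,1) exec_start@7 write@9
I3 mul r3: issue@4 deps=(2,None) exec_start@9 write@12
I4 mul r3: issue@5 deps=(None,3) exec_start@12 write@14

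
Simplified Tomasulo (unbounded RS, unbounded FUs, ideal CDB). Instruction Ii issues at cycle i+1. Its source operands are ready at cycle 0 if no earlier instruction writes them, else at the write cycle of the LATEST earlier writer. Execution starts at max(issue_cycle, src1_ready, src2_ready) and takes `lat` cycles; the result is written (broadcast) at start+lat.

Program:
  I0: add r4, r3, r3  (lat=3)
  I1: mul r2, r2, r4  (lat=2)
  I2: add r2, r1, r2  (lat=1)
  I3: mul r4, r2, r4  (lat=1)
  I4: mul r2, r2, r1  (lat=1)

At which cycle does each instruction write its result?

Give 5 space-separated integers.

I0 add r4: issue@1 deps=(None,None) exec_start@1 write@4
I1 mul r2: issue@2 deps=(None,0) exec_start@4 write@6
I2 add r2: issue@3 deps=(None,1) exec_start@6 write@7
I3 mul r4: issue@4 deps=(2,0) exec_start@7 write@8
I4 mul r2: issue@5 deps=(2,None) exec_start@7 write@8

Answer: 4 6 7 8 8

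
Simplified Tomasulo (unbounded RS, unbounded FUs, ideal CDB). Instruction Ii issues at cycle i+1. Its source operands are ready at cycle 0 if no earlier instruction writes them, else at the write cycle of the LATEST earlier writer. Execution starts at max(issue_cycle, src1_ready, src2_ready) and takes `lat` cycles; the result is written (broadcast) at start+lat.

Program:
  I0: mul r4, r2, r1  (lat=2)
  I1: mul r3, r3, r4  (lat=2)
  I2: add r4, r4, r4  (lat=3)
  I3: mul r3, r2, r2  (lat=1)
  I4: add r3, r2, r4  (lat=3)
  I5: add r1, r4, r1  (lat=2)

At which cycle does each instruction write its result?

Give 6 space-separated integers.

I0 mul r4: issue@1 deps=(None,None) exec_start@1 write@3
I1 mul r3: issue@2 deps=(None,0) exec_start@3 write@5
I2 add r4: issue@3 deps=(0,0) exec_start@3 write@6
I3 mul r3: issue@4 deps=(None,None) exec_start@4 write@5
I4 add r3: issue@5 deps=(None,2) exec_start@6 write@9
I5 add r1: issue@6 deps=(2,None) exec_start@6 write@8

Answer: 3 5 6 5 9 8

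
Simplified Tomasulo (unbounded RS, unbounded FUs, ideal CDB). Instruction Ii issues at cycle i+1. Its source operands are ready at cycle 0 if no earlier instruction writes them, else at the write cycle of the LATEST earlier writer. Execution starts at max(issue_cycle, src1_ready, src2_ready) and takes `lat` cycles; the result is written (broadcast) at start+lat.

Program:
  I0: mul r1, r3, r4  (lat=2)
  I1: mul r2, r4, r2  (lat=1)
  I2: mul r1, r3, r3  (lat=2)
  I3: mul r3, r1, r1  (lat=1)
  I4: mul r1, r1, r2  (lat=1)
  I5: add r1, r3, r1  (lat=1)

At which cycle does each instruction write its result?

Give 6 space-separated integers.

I0 mul r1: issue@1 deps=(None,None) exec_start@1 write@3
I1 mul r2: issue@2 deps=(None,None) exec_start@2 write@3
I2 mul r1: issue@3 deps=(None,None) exec_start@3 write@5
I3 mul r3: issue@4 deps=(2,2) exec_start@5 write@6
I4 mul r1: issue@5 deps=(2,1) exec_start@5 write@6
I5 add r1: issue@6 deps=(3,4) exec_start@6 write@7

Answer: 3 3 5 6 6 7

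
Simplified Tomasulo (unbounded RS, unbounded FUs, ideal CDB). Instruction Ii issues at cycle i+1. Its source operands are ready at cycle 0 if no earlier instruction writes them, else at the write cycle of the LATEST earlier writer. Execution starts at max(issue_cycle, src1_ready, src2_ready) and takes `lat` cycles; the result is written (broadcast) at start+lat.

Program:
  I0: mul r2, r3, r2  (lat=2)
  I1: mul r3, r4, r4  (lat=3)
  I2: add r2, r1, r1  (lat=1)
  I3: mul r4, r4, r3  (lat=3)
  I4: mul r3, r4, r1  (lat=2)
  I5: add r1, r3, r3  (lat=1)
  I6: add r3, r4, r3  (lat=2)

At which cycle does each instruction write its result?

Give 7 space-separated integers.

I0 mul r2: issue@1 deps=(None,None) exec_start@1 write@3
I1 mul r3: issue@2 deps=(None,None) exec_start@2 write@5
I2 add r2: issue@3 deps=(None,None) exec_start@3 write@4
I3 mul r4: issue@4 deps=(None,1) exec_start@5 write@8
I4 mul r3: issue@5 deps=(3,None) exec_start@8 write@10
I5 add r1: issue@6 deps=(4,4) exec_start@10 write@11
I6 add r3: issue@7 deps=(3,4) exec_start@10 write@12

Answer: 3 5 4 8 10 11 12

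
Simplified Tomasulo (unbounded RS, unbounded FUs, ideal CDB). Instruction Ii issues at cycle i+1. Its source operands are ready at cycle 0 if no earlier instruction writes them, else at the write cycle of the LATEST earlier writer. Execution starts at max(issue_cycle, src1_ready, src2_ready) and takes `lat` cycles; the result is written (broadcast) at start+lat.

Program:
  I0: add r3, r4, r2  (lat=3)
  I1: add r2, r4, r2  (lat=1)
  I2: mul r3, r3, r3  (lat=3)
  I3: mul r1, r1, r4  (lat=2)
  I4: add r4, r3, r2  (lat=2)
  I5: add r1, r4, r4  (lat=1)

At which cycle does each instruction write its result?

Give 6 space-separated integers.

Answer: 4 3 7 6 9 10

Derivation:
I0 add r3: issue@1 deps=(None,None) exec_start@1 write@4
I1 add r2: issue@2 deps=(None,None) exec_start@2 write@3
I2 mul r3: issue@3 deps=(0,0) exec_start@4 write@7
I3 mul r1: issue@4 deps=(None,None) exec_start@4 write@6
I4 add r4: issue@5 deps=(2,1) exec_start@7 write@9
I5 add r1: issue@6 deps=(4,4) exec_start@9 write@10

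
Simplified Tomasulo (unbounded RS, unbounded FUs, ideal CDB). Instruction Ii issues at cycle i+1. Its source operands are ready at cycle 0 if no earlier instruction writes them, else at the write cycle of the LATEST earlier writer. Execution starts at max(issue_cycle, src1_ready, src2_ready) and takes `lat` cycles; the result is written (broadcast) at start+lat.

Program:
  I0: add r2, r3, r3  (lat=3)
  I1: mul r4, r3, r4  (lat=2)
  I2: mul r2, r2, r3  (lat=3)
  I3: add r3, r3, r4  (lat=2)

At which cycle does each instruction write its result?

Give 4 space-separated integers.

Answer: 4 4 7 6

Derivation:
I0 add r2: issue@1 deps=(None,None) exec_start@1 write@4
I1 mul r4: issue@2 deps=(None,None) exec_start@2 write@4
I2 mul r2: issue@3 deps=(0,None) exec_start@4 write@7
I3 add r3: issue@4 deps=(None,1) exec_start@4 write@6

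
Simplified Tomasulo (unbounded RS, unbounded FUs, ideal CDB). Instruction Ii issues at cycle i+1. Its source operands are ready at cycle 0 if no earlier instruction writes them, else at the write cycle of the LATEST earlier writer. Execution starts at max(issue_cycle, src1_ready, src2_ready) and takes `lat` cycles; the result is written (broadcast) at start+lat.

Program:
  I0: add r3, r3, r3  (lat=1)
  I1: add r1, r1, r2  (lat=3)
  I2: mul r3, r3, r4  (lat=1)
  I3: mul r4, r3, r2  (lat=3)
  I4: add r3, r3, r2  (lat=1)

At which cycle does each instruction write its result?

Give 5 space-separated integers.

Answer: 2 5 4 7 6

Derivation:
I0 add r3: issue@1 deps=(None,None) exec_start@1 write@2
I1 add r1: issue@2 deps=(None,None) exec_start@2 write@5
I2 mul r3: issue@3 deps=(0,None) exec_start@3 write@4
I3 mul r4: issue@4 deps=(2,None) exec_start@4 write@7
I4 add r3: issue@5 deps=(2,None) exec_start@5 write@6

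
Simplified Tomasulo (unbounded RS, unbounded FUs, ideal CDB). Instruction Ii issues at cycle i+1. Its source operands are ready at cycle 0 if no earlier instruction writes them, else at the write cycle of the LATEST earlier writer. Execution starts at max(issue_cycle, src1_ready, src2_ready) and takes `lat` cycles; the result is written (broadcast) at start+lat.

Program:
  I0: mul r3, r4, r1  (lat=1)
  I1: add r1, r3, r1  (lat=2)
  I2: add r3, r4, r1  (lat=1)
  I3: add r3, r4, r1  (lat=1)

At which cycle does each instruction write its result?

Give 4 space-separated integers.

Answer: 2 4 5 5

Derivation:
I0 mul r3: issue@1 deps=(None,None) exec_start@1 write@2
I1 add r1: issue@2 deps=(0,None) exec_start@2 write@4
I2 add r3: issue@3 deps=(None,1) exec_start@4 write@5
I3 add r3: issue@4 deps=(None,1) exec_start@4 write@5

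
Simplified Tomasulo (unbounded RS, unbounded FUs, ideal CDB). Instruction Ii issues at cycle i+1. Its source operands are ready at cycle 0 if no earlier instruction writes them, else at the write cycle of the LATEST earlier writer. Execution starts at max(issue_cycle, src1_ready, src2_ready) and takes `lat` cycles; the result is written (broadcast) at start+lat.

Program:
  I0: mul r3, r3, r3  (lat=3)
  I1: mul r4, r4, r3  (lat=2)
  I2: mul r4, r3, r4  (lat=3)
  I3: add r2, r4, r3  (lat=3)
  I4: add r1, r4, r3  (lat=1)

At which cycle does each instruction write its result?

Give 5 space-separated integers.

I0 mul r3: issue@1 deps=(None,None) exec_start@1 write@4
I1 mul r4: issue@2 deps=(None,0) exec_start@4 write@6
I2 mul r4: issue@3 deps=(0,1) exec_start@6 write@9
I3 add r2: issue@4 deps=(2,0) exec_start@9 write@12
I4 add r1: issue@5 deps=(2,0) exec_start@9 write@10

Answer: 4 6 9 12 10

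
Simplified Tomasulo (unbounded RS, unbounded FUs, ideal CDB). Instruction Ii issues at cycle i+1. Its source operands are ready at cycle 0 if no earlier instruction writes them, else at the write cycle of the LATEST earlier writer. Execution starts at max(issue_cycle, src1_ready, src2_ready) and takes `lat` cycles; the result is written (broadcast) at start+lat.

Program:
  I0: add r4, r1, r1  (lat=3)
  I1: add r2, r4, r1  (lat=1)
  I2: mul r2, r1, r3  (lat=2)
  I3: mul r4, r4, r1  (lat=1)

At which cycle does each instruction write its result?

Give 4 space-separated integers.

Answer: 4 5 5 5

Derivation:
I0 add r4: issue@1 deps=(None,None) exec_start@1 write@4
I1 add r2: issue@2 deps=(0,None) exec_start@4 write@5
I2 mul r2: issue@3 deps=(None,None) exec_start@3 write@5
I3 mul r4: issue@4 deps=(0,None) exec_start@4 write@5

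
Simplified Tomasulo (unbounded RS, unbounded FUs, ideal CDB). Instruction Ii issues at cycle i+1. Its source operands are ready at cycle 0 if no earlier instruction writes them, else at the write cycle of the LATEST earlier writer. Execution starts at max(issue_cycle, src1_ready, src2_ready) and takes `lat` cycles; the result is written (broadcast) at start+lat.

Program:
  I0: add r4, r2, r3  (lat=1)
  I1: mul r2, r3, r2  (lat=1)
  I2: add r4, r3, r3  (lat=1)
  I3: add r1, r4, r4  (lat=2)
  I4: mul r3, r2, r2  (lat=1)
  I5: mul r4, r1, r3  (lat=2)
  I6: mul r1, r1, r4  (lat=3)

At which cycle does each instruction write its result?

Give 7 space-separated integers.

Answer: 2 3 4 6 6 8 11

Derivation:
I0 add r4: issue@1 deps=(None,None) exec_start@1 write@2
I1 mul r2: issue@2 deps=(None,None) exec_start@2 write@3
I2 add r4: issue@3 deps=(None,None) exec_start@3 write@4
I3 add r1: issue@4 deps=(2,2) exec_start@4 write@6
I4 mul r3: issue@5 deps=(1,1) exec_start@5 write@6
I5 mul r4: issue@6 deps=(3,4) exec_start@6 write@8
I6 mul r1: issue@7 deps=(3,5) exec_start@8 write@11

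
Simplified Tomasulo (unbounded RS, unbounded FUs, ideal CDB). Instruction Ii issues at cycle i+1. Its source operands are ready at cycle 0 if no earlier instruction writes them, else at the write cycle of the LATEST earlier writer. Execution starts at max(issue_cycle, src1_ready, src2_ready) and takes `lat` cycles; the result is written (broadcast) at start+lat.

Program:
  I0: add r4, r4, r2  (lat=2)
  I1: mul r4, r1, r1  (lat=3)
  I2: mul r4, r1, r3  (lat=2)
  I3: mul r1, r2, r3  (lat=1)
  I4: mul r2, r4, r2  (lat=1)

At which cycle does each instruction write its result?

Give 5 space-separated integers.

I0 add r4: issue@1 deps=(None,None) exec_start@1 write@3
I1 mul r4: issue@2 deps=(None,None) exec_start@2 write@5
I2 mul r4: issue@3 deps=(None,None) exec_start@3 write@5
I3 mul r1: issue@4 deps=(None,None) exec_start@4 write@5
I4 mul r2: issue@5 deps=(2,None) exec_start@5 write@6

Answer: 3 5 5 5 6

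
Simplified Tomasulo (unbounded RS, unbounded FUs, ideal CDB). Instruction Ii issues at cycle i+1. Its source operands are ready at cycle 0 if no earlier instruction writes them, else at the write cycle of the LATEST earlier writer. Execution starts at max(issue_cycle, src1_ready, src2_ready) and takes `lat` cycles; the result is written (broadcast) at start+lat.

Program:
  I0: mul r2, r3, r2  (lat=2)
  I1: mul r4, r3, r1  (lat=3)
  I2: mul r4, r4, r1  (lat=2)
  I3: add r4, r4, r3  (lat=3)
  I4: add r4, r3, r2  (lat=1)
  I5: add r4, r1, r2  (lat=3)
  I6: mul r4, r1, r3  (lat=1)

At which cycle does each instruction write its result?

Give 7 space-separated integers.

I0 mul r2: issue@1 deps=(None,None) exec_start@1 write@3
I1 mul r4: issue@2 deps=(None,None) exec_start@2 write@5
I2 mul r4: issue@3 deps=(1,None) exec_start@5 write@7
I3 add r4: issue@4 deps=(2,None) exec_start@7 write@10
I4 add r4: issue@5 deps=(None,0) exec_start@5 write@6
I5 add r4: issue@6 deps=(None,0) exec_start@6 write@9
I6 mul r4: issue@7 deps=(None,None) exec_start@7 write@8

Answer: 3 5 7 10 6 9 8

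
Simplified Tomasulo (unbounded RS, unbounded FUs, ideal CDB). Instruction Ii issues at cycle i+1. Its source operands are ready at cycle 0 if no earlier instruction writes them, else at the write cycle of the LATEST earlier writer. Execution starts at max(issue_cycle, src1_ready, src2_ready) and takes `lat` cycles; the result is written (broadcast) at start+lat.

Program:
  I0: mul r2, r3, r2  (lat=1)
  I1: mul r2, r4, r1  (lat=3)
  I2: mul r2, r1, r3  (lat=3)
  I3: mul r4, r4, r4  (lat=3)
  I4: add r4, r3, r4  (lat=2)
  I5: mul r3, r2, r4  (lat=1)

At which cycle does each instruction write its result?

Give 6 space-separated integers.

Answer: 2 5 6 7 9 10

Derivation:
I0 mul r2: issue@1 deps=(None,None) exec_start@1 write@2
I1 mul r2: issue@2 deps=(None,None) exec_start@2 write@5
I2 mul r2: issue@3 deps=(None,None) exec_start@3 write@6
I3 mul r4: issue@4 deps=(None,None) exec_start@4 write@7
I4 add r4: issue@5 deps=(None,3) exec_start@7 write@9
I5 mul r3: issue@6 deps=(2,4) exec_start@9 write@10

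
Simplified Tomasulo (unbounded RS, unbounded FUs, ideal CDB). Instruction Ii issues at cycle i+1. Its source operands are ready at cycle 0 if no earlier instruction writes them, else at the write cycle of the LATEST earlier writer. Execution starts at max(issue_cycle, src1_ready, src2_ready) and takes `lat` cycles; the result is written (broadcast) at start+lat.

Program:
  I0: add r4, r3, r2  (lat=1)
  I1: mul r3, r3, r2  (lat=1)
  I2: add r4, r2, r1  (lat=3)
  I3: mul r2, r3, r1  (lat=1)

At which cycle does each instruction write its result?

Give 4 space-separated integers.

Answer: 2 3 6 5

Derivation:
I0 add r4: issue@1 deps=(None,None) exec_start@1 write@2
I1 mul r3: issue@2 deps=(None,None) exec_start@2 write@3
I2 add r4: issue@3 deps=(None,None) exec_start@3 write@6
I3 mul r2: issue@4 deps=(1,None) exec_start@4 write@5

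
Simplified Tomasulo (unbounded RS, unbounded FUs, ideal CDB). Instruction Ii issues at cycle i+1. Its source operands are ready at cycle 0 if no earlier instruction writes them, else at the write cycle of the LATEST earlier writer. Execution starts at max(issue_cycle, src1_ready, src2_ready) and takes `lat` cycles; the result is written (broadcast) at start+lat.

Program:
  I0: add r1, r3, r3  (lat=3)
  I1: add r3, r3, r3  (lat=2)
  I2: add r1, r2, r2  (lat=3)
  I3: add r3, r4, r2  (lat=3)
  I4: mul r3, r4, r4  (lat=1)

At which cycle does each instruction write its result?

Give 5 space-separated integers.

I0 add r1: issue@1 deps=(None,None) exec_start@1 write@4
I1 add r3: issue@2 deps=(None,None) exec_start@2 write@4
I2 add r1: issue@3 deps=(None,None) exec_start@3 write@6
I3 add r3: issue@4 deps=(None,None) exec_start@4 write@7
I4 mul r3: issue@5 deps=(None,None) exec_start@5 write@6

Answer: 4 4 6 7 6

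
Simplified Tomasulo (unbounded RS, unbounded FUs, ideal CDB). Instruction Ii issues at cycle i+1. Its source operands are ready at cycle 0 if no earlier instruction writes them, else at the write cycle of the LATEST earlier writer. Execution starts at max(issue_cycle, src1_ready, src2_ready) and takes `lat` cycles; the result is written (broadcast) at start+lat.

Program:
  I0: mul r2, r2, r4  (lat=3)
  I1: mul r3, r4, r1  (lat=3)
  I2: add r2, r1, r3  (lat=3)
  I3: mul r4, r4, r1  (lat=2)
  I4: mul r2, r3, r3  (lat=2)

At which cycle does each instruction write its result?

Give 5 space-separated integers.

Answer: 4 5 8 6 7

Derivation:
I0 mul r2: issue@1 deps=(None,None) exec_start@1 write@4
I1 mul r3: issue@2 deps=(None,None) exec_start@2 write@5
I2 add r2: issue@3 deps=(None,1) exec_start@5 write@8
I3 mul r4: issue@4 deps=(None,None) exec_start@4 write@6
I4 mul r2: issue@5 deps=(1,1) exec_start@5 write@7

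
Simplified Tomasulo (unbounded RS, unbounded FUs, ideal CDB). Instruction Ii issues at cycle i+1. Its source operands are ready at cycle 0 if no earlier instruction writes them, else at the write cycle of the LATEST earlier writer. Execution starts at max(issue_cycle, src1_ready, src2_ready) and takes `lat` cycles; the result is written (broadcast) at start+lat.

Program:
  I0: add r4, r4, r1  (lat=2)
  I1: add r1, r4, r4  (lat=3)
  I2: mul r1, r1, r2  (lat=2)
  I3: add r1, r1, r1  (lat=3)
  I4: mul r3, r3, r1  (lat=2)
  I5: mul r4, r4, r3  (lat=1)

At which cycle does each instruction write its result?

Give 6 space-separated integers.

Answer: 3 6 8 11 13 14

Derivation:
I0 add r4: issue@1 deps=(None,None) exec_start@1 write@3
I1 add r1: issue@2 deps=(0,0) exec_start@3 write@6
I2 mul r1: issue@3 deps=(1,None) exec_start@6 write@8
I3 add r1: issue@4 deps=(2,2) exec_start@8 write@11
I4 mul r3: issue@5 deps=(None,3) exec_start@11 write@13
I5 mul r4: issue@6 deps=(0,4) exec_start@13 write@14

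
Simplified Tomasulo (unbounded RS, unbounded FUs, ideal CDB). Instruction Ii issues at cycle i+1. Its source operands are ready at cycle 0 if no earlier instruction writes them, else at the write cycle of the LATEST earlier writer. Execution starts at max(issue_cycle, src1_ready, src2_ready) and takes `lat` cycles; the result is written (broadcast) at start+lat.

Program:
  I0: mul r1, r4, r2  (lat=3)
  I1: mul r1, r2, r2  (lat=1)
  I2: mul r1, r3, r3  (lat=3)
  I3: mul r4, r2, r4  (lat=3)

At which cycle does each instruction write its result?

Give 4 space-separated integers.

Answer: 4 3 6 7

Derivation:
I0 mul r1: issue@1 deps=(None,None) exec_start@1 write@4
I1 mul r1: issue@2 deps=(None,None) exec_start@2 write@3
I2 mul r1: issue@3 deps=(None,None) exec_start@3 write@6
I3 mul r4: issue@4 deps=(None,None) exec_start@4 write@7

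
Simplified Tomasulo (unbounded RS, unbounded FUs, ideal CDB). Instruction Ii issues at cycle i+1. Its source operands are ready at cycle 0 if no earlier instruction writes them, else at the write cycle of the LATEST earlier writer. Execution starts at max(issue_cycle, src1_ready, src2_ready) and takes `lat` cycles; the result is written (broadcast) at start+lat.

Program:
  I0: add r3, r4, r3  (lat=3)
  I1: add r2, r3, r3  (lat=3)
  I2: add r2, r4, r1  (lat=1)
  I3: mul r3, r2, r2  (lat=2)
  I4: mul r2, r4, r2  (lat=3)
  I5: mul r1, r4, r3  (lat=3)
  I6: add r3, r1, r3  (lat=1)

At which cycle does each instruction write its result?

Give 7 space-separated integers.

Answer: 4 7 4 6 8 9 10

Derivation:
I0 add r3: issue@1 deps=(None,None) exec_start@1 write@4
I1 add r2: issue@2 deps=(0,0) exec_start@4 write@7
I2 add r2: issue@3 deps=(None,None) exec_start@3 write@4
I3 mul r3: issue@4 deps=(2,2) exec_start@4 write@6
I4 mul r2: issue@5 deps=(None,2) exec_start@5 write@8
I5 mul r1: issue@6 deps=(None,3) exec_start@6 write@9
I6 add r3: issue@7 deps=(5,3) exec_start@9 write@10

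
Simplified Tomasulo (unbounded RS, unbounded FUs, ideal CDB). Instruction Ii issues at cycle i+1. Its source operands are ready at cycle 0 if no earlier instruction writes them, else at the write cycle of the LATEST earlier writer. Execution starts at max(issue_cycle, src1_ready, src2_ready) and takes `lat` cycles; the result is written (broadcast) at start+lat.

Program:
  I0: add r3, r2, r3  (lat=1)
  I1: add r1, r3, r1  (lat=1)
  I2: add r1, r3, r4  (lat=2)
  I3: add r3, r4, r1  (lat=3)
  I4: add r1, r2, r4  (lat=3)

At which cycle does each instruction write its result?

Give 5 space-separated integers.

I0 add r3: issue@1 deps=(None,None) exec_start@1 write@2
I1 add r1: issue@2 deps=(0,None) exec_start@2 write@3
I2 add r1: issue@3 deps=(0,None) exec_start@3 write@5
I3 add r3: issue@4 deps=(None,2) exec_start@5 write@8
I4 add r1: issue@5 deps=(None,None) exec_start@5 write@8

Answer: 2 3 5 8 8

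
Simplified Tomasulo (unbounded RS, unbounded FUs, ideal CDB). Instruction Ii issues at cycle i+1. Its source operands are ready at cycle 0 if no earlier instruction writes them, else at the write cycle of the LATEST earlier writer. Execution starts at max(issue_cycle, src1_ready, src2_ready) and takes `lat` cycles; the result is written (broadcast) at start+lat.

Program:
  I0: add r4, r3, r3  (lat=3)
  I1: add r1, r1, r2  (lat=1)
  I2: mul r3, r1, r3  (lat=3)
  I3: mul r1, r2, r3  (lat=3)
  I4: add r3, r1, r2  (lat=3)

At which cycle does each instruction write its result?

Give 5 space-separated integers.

Answer: 4 3 6 9 12

Derivation:
I0 add r4: issue@1 deps=(None,None) exec_start@1 write@4
I1 add r1: issue@2 deps=(None,None) exec_start@2 write@3
I2 mul r3: issue@3 deps=(1,None) exec_start@3 write@6
I3 mul r1: issue@4 deps=(None,2) exec_start@6 write@9
I4 add r3: issue@5 deps=(3,None) exec_start@9 write@12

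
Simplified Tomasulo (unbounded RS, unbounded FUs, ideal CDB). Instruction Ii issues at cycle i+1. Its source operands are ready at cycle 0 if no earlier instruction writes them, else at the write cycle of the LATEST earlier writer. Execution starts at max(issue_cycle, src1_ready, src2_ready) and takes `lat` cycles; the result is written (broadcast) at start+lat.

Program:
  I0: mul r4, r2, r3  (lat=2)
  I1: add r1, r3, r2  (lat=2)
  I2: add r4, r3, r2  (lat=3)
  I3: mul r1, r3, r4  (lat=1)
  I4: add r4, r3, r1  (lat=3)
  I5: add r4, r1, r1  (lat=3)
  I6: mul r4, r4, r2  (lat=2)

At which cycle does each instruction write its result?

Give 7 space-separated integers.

I0 mul r4: issue@1 deps=(None,None) exec_start@1 write@3
I1 add r1: issue@2 deps=(None,None) exec_start@2 write@4
I2 add r4: issue@3 deps=(None,None) exec_start@3 write@6
I3 mul r1: issue@4 deps=(None,2) exec_start@6 write@7
I4 add r4: issue@5 deps=(None,3) exec_start@7 write@10
I5 add r4: issue@6 deps=(3,3) exec_start@7 write@10
I6 mul r4: issue@7 deps=(5,None) exec_start@10 write@12

Answer: 3 4 6 7 10 10 12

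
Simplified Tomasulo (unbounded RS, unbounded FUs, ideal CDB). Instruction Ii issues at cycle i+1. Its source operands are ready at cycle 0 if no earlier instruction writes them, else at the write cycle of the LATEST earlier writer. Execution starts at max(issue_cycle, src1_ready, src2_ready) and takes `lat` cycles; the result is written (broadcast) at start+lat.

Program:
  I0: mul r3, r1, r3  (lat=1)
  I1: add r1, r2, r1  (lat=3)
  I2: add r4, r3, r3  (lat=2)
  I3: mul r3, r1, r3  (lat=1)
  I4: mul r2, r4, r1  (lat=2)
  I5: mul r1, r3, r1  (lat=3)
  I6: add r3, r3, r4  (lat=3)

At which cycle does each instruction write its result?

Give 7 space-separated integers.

I0 mul r3: issue@1 deps=(None,None) exec_start@1 write@2
I1 add r1: issue@2 deps=(None,None) exec_start@2 write@5
I2 add r4: issue@3 deps=(0,0) exec_start@3 write@5
I3 mul r3: issue@4 deps=(1,0) exec_start@5 write@6
I4 mul r2: issue@5 deps=(2,1) exec_start@5 write@7
I5 mul r1: issue@6 deps=(3,1) exec_start@6 write@9
I6 add r3: issue@7 deps=(3,2) exec_start@7 write@10

Answer: 2 5 5 6 7 9 10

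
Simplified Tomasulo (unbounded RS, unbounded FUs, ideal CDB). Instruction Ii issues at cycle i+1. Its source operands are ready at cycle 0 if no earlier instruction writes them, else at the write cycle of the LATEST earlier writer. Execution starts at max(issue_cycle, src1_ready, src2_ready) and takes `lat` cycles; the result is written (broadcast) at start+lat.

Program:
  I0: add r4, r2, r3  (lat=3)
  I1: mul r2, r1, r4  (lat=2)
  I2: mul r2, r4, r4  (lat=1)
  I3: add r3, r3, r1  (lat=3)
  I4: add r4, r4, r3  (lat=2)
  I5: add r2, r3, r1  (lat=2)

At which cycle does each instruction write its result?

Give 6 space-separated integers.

Answer: 4 6 5 7 9 9

Derivation:
I0 add r4: issue@1 deps=(None,None) exec_start@1 write@4
I1 mul r2: issue@2 deps=(None,0) exec_start@4 write@6
I2 mul r2: issue@3 deps=(0,0) exec_start@4 write@5
I3 add r3: issue@4 deps=(None,None) exec_start@4 write@7
I4 add r4: issue@5 deps=(0,3) exec_start@7 write@9
I5 add r2: issue@6 deps=(3,None) exec_start@7 write@9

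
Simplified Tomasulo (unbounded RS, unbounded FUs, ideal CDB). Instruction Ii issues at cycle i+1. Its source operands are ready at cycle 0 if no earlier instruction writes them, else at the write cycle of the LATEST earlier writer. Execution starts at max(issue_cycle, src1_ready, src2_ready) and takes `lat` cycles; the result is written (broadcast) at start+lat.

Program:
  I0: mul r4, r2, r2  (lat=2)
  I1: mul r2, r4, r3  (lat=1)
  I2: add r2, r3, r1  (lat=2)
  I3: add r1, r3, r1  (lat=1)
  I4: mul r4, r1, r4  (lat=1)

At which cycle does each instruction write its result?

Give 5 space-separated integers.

Answer: 3 4 5 5 6

Derivation:
I0 mul r4: issue@1 deps=(None,None) exec_start@1 write@3
I1 mul r2: issue@2 deps=(0,None) exec_start@3 write@4
I2 add r2: issue@3 deps=(None,None) exec_start@3 write@5
I3 add r1: issue@4 deps=(None,None) exec_start@4 write@5
I4 mul r4: issue@5 deps=(3,0) exec_start@5 write@6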